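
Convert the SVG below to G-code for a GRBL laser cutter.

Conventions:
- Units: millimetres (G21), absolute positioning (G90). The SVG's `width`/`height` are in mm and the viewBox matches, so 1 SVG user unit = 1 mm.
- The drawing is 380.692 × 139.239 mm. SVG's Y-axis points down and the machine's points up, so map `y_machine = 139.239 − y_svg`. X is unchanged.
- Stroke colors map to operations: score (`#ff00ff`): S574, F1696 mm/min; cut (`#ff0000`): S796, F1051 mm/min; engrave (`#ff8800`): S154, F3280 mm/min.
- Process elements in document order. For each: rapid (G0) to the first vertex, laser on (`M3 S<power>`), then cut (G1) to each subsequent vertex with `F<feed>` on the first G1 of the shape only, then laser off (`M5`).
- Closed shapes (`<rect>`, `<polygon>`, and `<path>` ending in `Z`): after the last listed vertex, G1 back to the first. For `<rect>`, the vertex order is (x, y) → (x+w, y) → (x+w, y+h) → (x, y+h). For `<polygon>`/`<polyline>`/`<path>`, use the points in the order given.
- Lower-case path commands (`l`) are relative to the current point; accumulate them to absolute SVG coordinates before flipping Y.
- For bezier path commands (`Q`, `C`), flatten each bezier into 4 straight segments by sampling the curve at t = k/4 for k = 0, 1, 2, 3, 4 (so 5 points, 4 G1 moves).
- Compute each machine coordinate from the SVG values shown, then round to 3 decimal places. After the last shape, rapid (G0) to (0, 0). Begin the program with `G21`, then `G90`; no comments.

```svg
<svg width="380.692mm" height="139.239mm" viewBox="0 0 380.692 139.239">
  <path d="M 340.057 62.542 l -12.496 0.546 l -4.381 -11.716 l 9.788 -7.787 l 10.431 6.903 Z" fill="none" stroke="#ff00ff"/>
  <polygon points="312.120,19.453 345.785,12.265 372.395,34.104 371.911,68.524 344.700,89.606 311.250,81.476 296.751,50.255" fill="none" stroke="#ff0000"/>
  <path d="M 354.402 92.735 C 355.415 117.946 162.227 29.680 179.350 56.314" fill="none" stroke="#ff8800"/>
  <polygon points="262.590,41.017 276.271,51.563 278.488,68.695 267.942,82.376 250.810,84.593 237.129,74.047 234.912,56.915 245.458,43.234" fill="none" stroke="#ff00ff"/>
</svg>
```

viewBox `0 0 380.692 139.239` with mm width/height → 1 unit = 1 mm. Flip: y_m = 139.239 − y_svg.

**Shape 1** — `<path>` regular polygon, stroke `#ff00ff` → score (S574, F1696). Machine vertices: (340.057,76.697) → (327.561,76.151) → (323.180,87.867) → (332.968,95.654) → (343.399,88.751) → (340.057,76.697). Closed: final G1 returns to the first vertex.

**Shape 2** — `<polygon>` regular polygon, stroke `#ff0000` → cut (S796, F1051). Machine vertices: (312.120,119.786) → (345.785,126.974) → (372.395,105.135) → (371.911,70.715) → (344.700,49.633) → (311.250,57.763) → (296.751,88.984) → (312.120,119.786). Closed: final G1 returns to the first vertex.

**Shape 3** — `<path>` cubic bezier, stroke `#ff8800` → engrave (S154, F3280). Control points (SVG): P0=(354.402,92.735), P1=(355.415,117.946), P2=(162.227,29.680), P3=(179.350,56.314); sampled at t=k/4. Machine vertices: (354.402,46.504) → (325.070,45.304) → (260.835,65.248) → (199.621,84.925) → (179.350,82.925). Open path.

**Shape 4** — `<polygon>` regular polygon, stroke `#ff00ff` → score (S574, F1696). Machine vertices: (262.590,98.222) → (276.271,87.676) → (278.488,70.544) → (267.942,56.863) → (250.810,54.646) → (237.129,65.192) → (234.912,82.324) → (245.458,96.005) → (262.590,98.222). Closed: final G1 returns to the first vertex.

G21
G90
G0 X340.057 Y76.697
M3 S574
G1 X327.561 Y76.151 F1696
G1 X323.180 Y87.867
G1 X332.968 Y95.654
G1 X343.399 Y88.751
G1 X340.057 Y76.697
M5
G0 X312.120 Y119.786
M3 S796
G1 X345.785 Y126.974 F1051
G1 X372.395 Y105.135
G1 X371.911 Y70.715
G1 X344.700 Y49.633
G1 X311.250 Y57.763
G1 X296.751 Y88.984
G1 X312.120 Y119.786
M5
G0 X354.402 Y46.504
M3 S154
G1 X325.070 Y45.304 F3280
G1 X260.835 Y65.248
G1 X199.621 Y84.925
G1 X179.350 Y82.925
M5
G0 X262.590 Y98.222
M3 S574
G1 X276.271 Y87.676 F1696
G1 X278.488 Y70.544
G1 X267.942 Y56.863
G1 X250.810 Y54.646
G1 X237.129 Y65.192
G1 X234.912 Y82.324
G1 X245.458 Y96.005
G1 X262.590 Y98.222
M5
G0 X0.000 Y0.000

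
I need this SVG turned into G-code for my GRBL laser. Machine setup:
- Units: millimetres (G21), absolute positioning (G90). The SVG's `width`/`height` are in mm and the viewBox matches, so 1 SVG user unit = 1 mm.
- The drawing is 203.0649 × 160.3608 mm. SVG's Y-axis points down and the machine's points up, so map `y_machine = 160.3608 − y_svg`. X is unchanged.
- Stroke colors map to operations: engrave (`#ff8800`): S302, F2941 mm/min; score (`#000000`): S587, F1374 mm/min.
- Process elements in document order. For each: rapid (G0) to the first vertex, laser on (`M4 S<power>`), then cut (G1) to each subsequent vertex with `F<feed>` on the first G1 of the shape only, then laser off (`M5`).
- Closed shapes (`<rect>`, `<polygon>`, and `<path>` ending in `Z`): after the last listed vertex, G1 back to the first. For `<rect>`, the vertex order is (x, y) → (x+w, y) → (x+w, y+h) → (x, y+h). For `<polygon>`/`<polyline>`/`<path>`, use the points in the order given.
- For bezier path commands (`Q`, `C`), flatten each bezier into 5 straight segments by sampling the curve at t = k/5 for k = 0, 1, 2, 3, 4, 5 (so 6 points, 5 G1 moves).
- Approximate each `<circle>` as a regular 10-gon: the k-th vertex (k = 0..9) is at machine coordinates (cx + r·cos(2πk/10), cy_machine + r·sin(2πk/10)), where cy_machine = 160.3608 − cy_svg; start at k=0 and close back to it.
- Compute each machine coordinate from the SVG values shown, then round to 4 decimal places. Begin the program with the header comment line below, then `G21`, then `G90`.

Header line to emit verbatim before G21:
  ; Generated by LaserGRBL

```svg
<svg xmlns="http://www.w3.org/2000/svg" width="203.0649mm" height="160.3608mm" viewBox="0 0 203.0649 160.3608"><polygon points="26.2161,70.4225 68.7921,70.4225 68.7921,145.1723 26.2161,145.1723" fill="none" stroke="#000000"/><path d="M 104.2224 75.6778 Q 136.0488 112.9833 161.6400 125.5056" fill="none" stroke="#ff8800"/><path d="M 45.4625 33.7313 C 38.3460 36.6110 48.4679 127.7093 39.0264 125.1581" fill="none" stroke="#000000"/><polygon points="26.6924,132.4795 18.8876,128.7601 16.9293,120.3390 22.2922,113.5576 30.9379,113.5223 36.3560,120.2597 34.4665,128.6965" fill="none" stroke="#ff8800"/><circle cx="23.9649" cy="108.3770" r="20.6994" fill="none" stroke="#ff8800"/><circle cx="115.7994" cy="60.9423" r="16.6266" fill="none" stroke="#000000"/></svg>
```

; Generated by LaserGRBL
G21
G90
G0 X26.2161 Y89.9383
M4 S587
G1 X68.7921 Y89.9383 F1374
G1 X68.7921 Y15.1885
G1 X26.2161 Y15.1885
G1 X26.2161 Y89.9383
M5
G0 X104.2224 Y84.6830
M4 S302
G1 X116.7036 Y70.7521 F2941
G1 X128.6859 Y58.8039
G1 X140.1694 Y48.8384
G1 X151.1541 Y40.8554
G1 X161.6400 Y34.8552
M5
G0 X45.4625 Y126.6295
M4 S587
G1 X42.9668 Y115.7704 F1374
G1 X42.8418 Y92.4685
G1 X43.3211 Y65.4535
G1 X42.6381 Y43.4550
G1 X39.0264 Y35.2027
M5
G0 X26.6924 Y27.8813
M4 S302
G1 X18.8876 Y31.6007 F2941
G1 X16.9293 Y40.0218
G1 X22.2922 Y46.8032
G1 X30.9379 Y46.8385
G1 X36.3560 Y40.1011
G1 X34.4665 Y31.6643
G1 X26.6924 Y27.8813
M5
G0 X44.6643 Y51.9838
M4 S302
G1 X40.7111 Y64.1506 F2941
G1 X30.3614 Y71.6701
G1 X17.5684 Y71.6701
G1 X7.2187 Y64.1506
G1 X3.2655 Y51.9838
G1 X7.2187 Y39.8170
G1 X17.5684 Y32.2975
G1 X30.3614 Y32.2975
G1 X40.7111 Y39.8170
G1 X44.6643 Y51.9838
M5
G0 X132.4260 Y99.4185
M4 S587
G1 X129.2506 Y109.1914 F1374
G1 X120.9373 Y115.2313
G1 X110.6615 Y115.2313
G1 X102.3482 Y109.1914
G1 X99.1728 Y99.4185
G1 X102.3482 Y89.6456
G1 X110.6615 Y83.6057
G1 X120.9373 Y83.6057
G1 X129.2506 Y89.6456
G1 X132.4260 Y99.4185
M5

1 u = 1 mm; y_m = 160.3608 − y.

[1] `<polygon>` rectangle, #000000→score S587 F1374: (26.2161,89.9383) → (68.7921,89.9383) → (68.7921,15.1885) → (26.2161,15.1885) → (26.2161,89.9383) (closed)

[2] `<path>` quadratic bezier, #ff8800→engrave S302 F2941: (104.2224,84.6830) → (116.7036,70.7521) → (128.6859,58.8039) → (140.1694,48.8384) → (151.1541,40.8554) → (161.6400,34.8552)

[3] `<path>` cubic bezier, #000000→score S587 F1374: (45.4625,126.6295) → (42.9668,115.7704) → (42.8418,92.4685) → (43.3211,65.4535) → (42.6381,43.4550) → (39.0264,35.2027)

[4] `<polygon>` regular polygon, #ff8800→engrave S302 F2941: (26.6924,27.8813) → (18.8876,31.6007) → (16.9293,40.0218) → (22.2922,46.8032) → (30.9379,46.8385) → (36.3560,40.1011) → (34.4665,31.6643) → (26.6924,27.8813) (closed)

[5] `<circle>` circle, #ff8800→engrave S302 F2941: (44.6643,51.9838) → (40.7111,64.1506) → (30.3614,71.6701) → (17.5684,71.6701) → (7.2187,64.1506) → (3.2655,51.9838) → (7.2187,39.8170) → (17.5684,32.2975) → (30.3614,32.2975) → (40.7111,39.8170) → (44.6643,51.9838) (closed)

[6] `<circle>` circle, #000000→score S587 F1374: (132.4260,99.4185) → (129.2506,109.1914) → (120.9373,115.2313) → (110.6615,115.2313) → (102.3482,109.1914) → (99.1728,99.4185) → (102.3482,89.6456) → (110.6615,83.6057) → (120.9373,83.6057) → (129.2506,89.6456) → (132.4260,99.4185) (closed)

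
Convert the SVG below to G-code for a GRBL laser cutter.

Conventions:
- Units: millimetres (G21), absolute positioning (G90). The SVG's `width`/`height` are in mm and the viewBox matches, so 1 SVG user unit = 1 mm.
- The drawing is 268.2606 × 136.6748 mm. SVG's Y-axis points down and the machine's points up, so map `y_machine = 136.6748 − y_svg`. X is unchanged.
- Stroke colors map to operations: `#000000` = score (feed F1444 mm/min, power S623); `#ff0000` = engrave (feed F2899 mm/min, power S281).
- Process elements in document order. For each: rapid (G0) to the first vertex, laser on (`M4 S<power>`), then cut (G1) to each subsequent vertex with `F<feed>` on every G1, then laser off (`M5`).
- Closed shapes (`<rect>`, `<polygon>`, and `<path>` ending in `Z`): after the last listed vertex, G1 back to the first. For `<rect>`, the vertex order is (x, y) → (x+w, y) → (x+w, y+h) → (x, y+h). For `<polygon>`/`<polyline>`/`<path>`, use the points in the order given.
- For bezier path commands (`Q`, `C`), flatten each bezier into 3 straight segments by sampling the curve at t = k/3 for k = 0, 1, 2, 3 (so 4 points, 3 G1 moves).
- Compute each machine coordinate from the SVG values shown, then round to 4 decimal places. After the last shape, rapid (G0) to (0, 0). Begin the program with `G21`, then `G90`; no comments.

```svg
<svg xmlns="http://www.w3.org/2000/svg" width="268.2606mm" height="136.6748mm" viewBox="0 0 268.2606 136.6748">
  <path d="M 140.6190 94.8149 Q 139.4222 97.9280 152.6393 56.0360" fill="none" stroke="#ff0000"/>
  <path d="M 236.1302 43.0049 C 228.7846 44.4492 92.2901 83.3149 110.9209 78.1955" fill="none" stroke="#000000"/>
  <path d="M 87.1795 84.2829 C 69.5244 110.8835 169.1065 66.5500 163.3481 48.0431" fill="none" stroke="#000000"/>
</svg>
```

G21
G90
G0 X140.6190 Y41.8599
M4 S281
G1 X141.4227 Y44.7851 F2899
G1 X145.4294 Y57.7114 F2899
G1 X152.6393 Y80.6388 F2899
M5
G0 X236.1302 Y93.6699
M4 S623
G1 X196.2636 Y82.7669 F1444
G1 X133.4699 Y65.0065 F1444
G1 X110.9209 Y58.4793 F1444
M5
G0 X87.1795 Y52.3919
M4 S623
G1 X100.3598 Y45.8523 F1444
G1 X142.2366 Y65.0997 F1444
G1 X163.3481 Y88.6317 F1444
M5
G0 X0.0000 Y0.0000

1 u = 1 mm; y_m = 136.6748 − y.

[1] `<path>` quadratic bezier, #ff0000→engrave S281 F2899: (140.6190,41.8599) → (141.4227,44.7851) → (145.4294,57.7114) → (152.6393,80.6388)

[2] `<path>` cubic bezier, #000000→score S623 F1444: (236.1302,93.6699) → (196.2636,82.7669) → (133.4699,65.0065) → (110.9209,58.4793)

[3] `<path>` cubic bezier, #000000→score S623 F1444: (87.1795,52.3919) → (100.3598,45.8523) → (142.2366,65.0997) → (163.3481,88.6317)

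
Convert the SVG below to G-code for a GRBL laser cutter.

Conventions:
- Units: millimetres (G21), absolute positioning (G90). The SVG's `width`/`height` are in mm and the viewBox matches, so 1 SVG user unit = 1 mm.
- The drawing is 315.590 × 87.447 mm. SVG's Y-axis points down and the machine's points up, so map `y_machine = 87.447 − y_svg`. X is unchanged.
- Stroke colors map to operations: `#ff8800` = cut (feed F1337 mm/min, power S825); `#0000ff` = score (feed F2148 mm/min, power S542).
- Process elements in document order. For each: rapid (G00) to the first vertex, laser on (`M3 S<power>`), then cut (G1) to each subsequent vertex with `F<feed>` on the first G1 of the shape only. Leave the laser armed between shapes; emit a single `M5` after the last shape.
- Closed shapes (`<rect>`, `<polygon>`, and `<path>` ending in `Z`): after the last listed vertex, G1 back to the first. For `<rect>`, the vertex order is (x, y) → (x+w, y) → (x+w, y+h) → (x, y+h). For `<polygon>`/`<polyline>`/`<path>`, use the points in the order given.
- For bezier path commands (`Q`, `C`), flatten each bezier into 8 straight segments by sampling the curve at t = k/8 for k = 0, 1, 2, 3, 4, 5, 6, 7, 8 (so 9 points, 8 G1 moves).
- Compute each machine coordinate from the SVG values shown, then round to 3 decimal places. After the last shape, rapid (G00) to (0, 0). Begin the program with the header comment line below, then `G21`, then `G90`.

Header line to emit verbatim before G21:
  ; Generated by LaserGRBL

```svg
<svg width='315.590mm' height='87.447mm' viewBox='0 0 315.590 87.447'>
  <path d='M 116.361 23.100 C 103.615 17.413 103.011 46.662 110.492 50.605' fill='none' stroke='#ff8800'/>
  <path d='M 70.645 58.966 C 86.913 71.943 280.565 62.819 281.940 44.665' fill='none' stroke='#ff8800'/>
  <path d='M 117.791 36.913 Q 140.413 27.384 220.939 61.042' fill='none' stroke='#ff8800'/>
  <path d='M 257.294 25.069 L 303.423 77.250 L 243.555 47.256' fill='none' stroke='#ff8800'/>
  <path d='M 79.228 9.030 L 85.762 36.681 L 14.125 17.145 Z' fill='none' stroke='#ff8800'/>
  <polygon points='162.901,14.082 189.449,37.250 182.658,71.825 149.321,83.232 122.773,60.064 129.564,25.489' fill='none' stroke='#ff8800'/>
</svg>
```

1 u = 1 mm; y_m = 87.447 − y.

[1] `<path>` cubic bezier, #ff8800→cut S825 F1337: (116.361,64.347) → (112.142,64.960) → (109.015,63.003) → (106.930,59.183) → (105.841,54.206) → (105.701,48.777) → (106.461,43.603) → (108.074,39.389) → (110.492,36.842)

[2] `<path>` cubic bezier, #ff8800→cut S825 F1337: (70.645,28.481) → (84.338,24.625) → (110.330,22.688) → (144.287,22.516) → (181.877,23.957) → (218.770,26.858) → (250.633,31.064) → (273.133,36.423) → (281.940,42.782)

[3] `<path>` quadratic bezier, #ff8800→cut S825 F1337: (117.791,50.534) → (124.351,52.241) → (132.721,52.599) → (142.900,51.608) → (154.889,49.266) → (168.687,45.575) → (184.295,40.535) → (201.712,34.145) → (220.939,26.405)

[4] `<path>` open polyline, #ff8800→cut S825 F1337: (257.294,62.378) → (303.423,10.197) → (243.555,40.191)

[5] `<path>` closed polygon, #ff8800→cut S825 F1337: (79.228,78.417) → (85.762,50.766) → (14.125,70.302) → (79.228,78.417) (closed)

[6] `<polygon>` regular polygon, #ff8800→cut S825 F1337: (162.901,73.365) → (189.449,50.197) → (182.658,15.622) → (149.321,4.215) → (122.773,27.383) → (129.564,61.958) → (162.901,73.365) (closed)

; Generated by LaserGRBL
G21
G90
G00 X116.361 Y64.347
M3 S825
G1 X112.142 Y64.960 F1337
G1 X109.015 Y63.003
G1 X106.930 Y59.183
G1 X105.841 Y54.206
G1 X105.701 Y48.777
G1 X106.461 Y43.603
G1 X108.074 Y39.389
G1 X110.492 Y36.842
G00 X70.645 Y28.481
M3 S825
G1 X84.338 Y24.625 F1337
G1 X110.330 Y22.688
G1 X144.287 Y22.516
G1 X181.877 Y23.957
G1 X218.770 Y26.858
G1 X250.633 Y31.064
G1 X273.133 Y36.423
G1 X281.940 Y42.782
G00 X117.791 Y50.534
M3 S825
G1 X124.351 Y52.241 F1337
G1 X132.721 Y52.599
G1 X142.900 Y51.608
G1 X154.889 Y49.266
G1 X168.687 Y45.575
G1 X184.295 Y40.535
G1 X201.712 Y34.145
G1 X220.939 Y26.405
G00 X257.294 Y62.378
M3 S825
G1 X303.423 Y10.197 F1337
G1 X243.555 Y40.191
G00 X79.228 Y78.417
M3 S825
G1 X85.762 Y50.766 F1337
G1 X14.125 Y70.302
G1 X79.228 Y78.417
G00 X162.901 Y73.365
M3 S825
G1 X189.449 Y50.197 F1337
G1 X182.658 Y15.622
G1 X149.321 Y4.215
G1 X122.773 Y27.383
G1 X129.564 Y61.958
G1 X162.901 Y73.365
M5
G00 X0.000 Y0.000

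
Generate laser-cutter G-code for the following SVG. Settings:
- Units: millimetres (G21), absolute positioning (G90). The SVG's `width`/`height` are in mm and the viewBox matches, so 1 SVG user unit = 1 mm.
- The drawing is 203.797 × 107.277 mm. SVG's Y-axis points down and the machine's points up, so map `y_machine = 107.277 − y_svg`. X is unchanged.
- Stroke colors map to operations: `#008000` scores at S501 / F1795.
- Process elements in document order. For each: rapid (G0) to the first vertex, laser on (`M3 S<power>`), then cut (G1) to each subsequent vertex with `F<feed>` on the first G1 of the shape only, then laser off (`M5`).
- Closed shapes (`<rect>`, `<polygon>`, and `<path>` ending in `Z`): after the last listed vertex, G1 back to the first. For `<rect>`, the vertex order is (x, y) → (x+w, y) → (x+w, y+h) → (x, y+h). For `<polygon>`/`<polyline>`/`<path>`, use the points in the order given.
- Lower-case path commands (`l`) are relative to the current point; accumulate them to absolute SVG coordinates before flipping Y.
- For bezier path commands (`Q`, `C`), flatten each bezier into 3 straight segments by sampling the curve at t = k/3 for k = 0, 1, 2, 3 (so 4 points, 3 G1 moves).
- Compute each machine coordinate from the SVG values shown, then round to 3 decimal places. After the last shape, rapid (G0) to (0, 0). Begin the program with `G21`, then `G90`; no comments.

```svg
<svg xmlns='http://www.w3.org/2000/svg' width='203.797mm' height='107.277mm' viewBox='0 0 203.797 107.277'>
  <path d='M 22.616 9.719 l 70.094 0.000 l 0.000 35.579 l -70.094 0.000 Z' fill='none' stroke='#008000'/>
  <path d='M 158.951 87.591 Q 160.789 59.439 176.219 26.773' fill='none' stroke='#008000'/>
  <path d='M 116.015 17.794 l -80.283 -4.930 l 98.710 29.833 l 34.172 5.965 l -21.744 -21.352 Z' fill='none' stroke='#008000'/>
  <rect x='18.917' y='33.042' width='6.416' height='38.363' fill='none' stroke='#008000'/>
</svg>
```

G21
G90
G0 X22.616 Y97.558
M3 S501
G1 X92.710 Y97.558 F1795
G1 X92.710 Y61.979
G1 X22.616 Y61.979
G1 X22.616 Y97.558
M5
G0 X158.951 Y19.686
M3 S501
G1 X161.687 Y38.956 F1795
G1 X167.443 Y59.228
G1 X176.219 Y80.504
M5
G0 X116.015 Y89.483
M3 S501
G1 X35.732 Y94.413 F1795
G1 X134.442 Y64.580
G1 X168.614 Y58.615
G1 X146.870 Y79.967
G1 X116.015 Y89.483
M5
G0 X18.917 Y74.235
M3 S501
G1 X25.333 Y74.235 F1795
G1 X25.333 Y35.872
G1 X18.917 Y35.872
G1 X18.917 Y74.235
M5
G0 X0.000 Y0.000

1 u = 1 mm; y_m = 107.277 − y.

[1] `<path>` rectangle, #008000→score S501 F1795: (22.616,97.558) → (92.710,97.558) → (92.710,61.979) → (22.616,61.979) → (22.616,97.558) (closed)

[2] `<path>` quadratic bezier, #008000→score S501 F1795: (158.951,19.686) → (161.687,38.956) → (167.443,59.228) → (176.219,80.504)

[3] `<path>` closed polygon, #008000→score S501 F1795: (116.015,89.483) → (35.732,94.413) → (134.442,64.580) → (168.614,58.615) → (146.870,79.967) → (116.015,89.483) (closed)

[4] `<rect>` rectangle, #008000→score S501 F1795: (18.917,74.235) → (25.333,74.235) → (25.333,35.872) → (18.917,35.872) → (18.917,74.235) (closed)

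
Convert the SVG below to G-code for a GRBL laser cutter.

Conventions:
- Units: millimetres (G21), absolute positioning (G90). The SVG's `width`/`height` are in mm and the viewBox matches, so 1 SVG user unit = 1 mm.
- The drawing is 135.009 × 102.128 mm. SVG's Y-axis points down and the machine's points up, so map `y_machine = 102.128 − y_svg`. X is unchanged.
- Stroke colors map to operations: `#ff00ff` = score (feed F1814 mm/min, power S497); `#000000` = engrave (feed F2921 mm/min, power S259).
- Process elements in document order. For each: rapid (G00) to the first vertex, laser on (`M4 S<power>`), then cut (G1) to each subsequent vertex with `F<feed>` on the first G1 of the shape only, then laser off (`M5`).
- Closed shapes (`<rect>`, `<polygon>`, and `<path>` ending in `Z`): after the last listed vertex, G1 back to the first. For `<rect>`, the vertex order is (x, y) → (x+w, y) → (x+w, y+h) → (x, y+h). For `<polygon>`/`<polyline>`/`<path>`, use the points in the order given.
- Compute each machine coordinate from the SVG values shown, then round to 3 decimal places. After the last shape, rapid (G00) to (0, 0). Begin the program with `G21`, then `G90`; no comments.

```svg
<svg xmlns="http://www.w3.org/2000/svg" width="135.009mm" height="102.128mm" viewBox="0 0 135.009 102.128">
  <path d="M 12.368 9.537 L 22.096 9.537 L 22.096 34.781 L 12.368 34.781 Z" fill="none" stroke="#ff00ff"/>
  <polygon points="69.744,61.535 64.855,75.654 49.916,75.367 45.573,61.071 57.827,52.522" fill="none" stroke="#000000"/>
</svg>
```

viewBox `0 0 135.009 102.128` with mm width/height → 1 unit = 1 mm. Flip: y_m = 102.128 − y_svg.

**Shape 1** — `<path>` rectangle, stroke `#ff00ff` → score (S497, F1814). Machine vertices: (12.368,92.591) → (22.096,92.591) → (22.096,67.347) → (12.368,67.347) → (12.368,92.591). Closed: final G1 returns to the first vertex.

**Shape 2** — `<polygon>` regular polygon, stroke `#000000` → engrave (S259, F2921). Machine vertices: (69.744,40.593) → (64.855,26.474) → (49.916,26.761) → (45.573,41.057) → (57.827,49.606) → (69.744,40.593). Closed: final G1 returns to the first vertex.

G21
G90
G00 X12.368 Y92.591
M4 S497
G1 X22.096 Y92.591 F1814
G1 X22.096 Y67.347
G1 X12.368 Y67.347
G1 X12.368 Y92.591
M5
G00 X69.744 Y40.593
M4 S259
G1 X64.855 Y26.474 F2921
G1 X49.916 Y26.761
G1 X45.573 Y41.057
G1 X57.827 Y49.606
G1 X69.744 Y40.593
M5
G00 X0.000 Y0.000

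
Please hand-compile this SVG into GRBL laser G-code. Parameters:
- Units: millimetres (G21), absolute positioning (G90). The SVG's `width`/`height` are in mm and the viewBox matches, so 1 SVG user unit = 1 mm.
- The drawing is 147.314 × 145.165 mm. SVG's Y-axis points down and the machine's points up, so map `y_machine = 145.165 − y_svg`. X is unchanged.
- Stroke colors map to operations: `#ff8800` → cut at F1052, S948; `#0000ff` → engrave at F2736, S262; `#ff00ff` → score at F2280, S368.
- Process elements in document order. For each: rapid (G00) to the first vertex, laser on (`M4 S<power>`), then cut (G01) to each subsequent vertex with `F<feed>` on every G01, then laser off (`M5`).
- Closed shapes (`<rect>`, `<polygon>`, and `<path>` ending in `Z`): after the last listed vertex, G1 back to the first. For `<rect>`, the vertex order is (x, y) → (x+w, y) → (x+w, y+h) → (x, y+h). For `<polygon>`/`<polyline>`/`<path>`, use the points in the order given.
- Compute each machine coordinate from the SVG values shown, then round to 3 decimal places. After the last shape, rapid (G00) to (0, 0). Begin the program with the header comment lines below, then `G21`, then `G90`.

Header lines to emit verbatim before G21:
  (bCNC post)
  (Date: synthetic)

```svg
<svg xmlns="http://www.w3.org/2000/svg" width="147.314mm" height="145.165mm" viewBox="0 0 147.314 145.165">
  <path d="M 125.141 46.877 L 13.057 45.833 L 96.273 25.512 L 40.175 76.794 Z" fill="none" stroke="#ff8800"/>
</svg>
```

1 u = 1 mm; y_m = 145.165 − y.

[1] `<path>` closed polygon, #ff8800→cut S948 F1052: (125.141,98.288) → (13.057,99.332) → (96.273,119.653) → (40.175,68.371) → (125.141,98.288) (closed)

(bCNC post)
(Date: synthetic)
G21
G90
G00 X125.141 Y98.288
M4 S948
G01 X13.057 Y99.332 F1052
G01 X96.273 Y119.653 F1052
G01 X40.175 Y68.371 F1052
G01 X125.141 Y98.288 F1052
M5
G00 X0.000 Y0.000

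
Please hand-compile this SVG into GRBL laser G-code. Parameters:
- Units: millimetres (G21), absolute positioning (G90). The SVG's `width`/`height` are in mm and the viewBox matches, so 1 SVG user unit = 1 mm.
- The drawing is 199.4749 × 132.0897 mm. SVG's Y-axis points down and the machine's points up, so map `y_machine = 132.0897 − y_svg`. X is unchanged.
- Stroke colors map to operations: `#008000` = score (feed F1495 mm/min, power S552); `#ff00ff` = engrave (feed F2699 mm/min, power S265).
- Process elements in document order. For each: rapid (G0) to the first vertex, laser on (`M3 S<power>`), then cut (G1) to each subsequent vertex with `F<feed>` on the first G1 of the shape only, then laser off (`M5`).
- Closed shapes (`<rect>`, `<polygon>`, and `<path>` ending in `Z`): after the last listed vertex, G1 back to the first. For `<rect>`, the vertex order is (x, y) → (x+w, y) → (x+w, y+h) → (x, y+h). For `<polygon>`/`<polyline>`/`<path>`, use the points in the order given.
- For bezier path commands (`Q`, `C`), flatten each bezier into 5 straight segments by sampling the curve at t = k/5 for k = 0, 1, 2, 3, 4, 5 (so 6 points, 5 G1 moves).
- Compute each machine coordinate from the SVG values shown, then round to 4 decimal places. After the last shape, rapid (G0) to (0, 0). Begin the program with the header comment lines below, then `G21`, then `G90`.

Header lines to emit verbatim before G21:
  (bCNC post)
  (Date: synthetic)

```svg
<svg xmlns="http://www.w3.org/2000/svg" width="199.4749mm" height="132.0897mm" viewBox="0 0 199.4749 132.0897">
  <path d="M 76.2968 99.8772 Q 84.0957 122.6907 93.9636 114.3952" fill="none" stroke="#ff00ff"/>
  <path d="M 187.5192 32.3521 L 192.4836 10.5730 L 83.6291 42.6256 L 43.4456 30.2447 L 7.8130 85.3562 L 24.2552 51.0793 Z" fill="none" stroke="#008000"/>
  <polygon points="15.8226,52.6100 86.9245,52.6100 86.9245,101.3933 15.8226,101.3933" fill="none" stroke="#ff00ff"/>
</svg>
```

(bCNC post)
(Date: synthetic)
G21
G90
G0 X76.2968 Y32.2125
M3 S265
G1 X79.4991 Y24.3315 F2699
G1 X82.8670 Y18.9391
G1 X86.4003 Y16.0355
G1 X90.0992 Y15.6207
G1 X93.9636 Y17.6945
M5
G0 X187.5192 Y99.7376
M3 S552
G1 X192.4836 Y121.5167 F1495
G1 X83.6291 Y89.4641
G1 X43.4456 Y101.8450
G1 X7.8130 Y46.7335
G1 X24.2552 Y81.0104
G1 X187.5192 Y99.7376
M5
G0 X15.8226 Y79.4797
M3 S265
G1 X86.9245 Y79.4797 F2699
G1 X86.9245 Y30.6964
G1 X15.8226 Y30.6964
G1 X15.8226 Y79.4797
M5
G0 X0.0000 Y0.0000

1 u = 1 mm; y_m = 132.0897 − y.

[1] `<path>` quadratic bezier, #ff00ff→engrave S265 F2699: (76.2968,32.2125) → (79.4991,24.3315) → (82.8670,18.9391) → (86.4003,16.0355) → (90.0992,15.6207) → (93.9636,17.6945)

[2] `<path>` closed polygon, #008000→score S552 F1495: (187.5192,99.7376) → (192.4836,121.5167) → (83.6291,89.4641) → (43.4456,101.8450) → (7.8130,46.7335) → (24.2552,81.0104) → (187.5192,99.7376) (closed)

[3] `<polygon>` rectangle, #ff00ff→engrave S265 F2699: (15.8226,79.4797) → (86.9245,79.4797) → (86.9245,30.6964) → (15.8226,30.6964) → (15.8226,79.4797) (closed)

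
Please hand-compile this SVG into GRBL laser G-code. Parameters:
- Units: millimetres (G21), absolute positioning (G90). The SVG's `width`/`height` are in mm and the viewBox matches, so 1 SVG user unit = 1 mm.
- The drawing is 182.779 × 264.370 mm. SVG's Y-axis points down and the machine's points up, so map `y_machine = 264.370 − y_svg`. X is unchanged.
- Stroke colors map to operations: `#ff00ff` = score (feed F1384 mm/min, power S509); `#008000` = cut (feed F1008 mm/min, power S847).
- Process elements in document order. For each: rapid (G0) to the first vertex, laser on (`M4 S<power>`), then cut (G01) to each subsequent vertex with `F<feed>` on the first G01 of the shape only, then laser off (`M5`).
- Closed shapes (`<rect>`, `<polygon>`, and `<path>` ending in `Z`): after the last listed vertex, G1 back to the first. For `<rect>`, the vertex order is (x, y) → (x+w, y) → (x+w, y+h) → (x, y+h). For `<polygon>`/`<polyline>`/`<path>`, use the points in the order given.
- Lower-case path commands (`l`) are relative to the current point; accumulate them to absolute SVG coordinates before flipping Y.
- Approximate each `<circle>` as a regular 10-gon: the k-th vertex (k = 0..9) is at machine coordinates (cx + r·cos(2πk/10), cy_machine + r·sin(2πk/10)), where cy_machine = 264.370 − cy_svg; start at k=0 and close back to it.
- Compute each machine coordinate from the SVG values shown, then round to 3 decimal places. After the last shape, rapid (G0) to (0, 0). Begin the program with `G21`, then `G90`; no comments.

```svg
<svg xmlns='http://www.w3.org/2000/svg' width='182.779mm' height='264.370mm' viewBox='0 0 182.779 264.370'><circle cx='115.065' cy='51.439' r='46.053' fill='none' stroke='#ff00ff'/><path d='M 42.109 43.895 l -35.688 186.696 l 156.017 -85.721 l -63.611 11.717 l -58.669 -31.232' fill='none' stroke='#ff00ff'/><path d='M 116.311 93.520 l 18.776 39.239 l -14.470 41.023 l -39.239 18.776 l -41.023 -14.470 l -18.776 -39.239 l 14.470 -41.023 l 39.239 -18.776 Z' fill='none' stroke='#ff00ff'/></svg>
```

G21
G90
G0 X161.118 Y212.931
M4 S509
G01 X152.323 Y240.000 F1384
G01 X129.296 Y256.730
G01 X100.834 Y256.730
G01 X77.807 Y240.000
G01 X69.012 Y212.931
G01 X77.807 Y185.862
G01 X100.834 Y169.132
G01 X129.296 Y169.132
G01 X152.323 Y185.862
G01 X161.118 Y212.931
M5
G0 X42.109 Y220.475
M4 S509
G01 X6.421 Y33.779 F1384
G01 X162.438 Y119.500
G01 X98.827 Y107.783
G01 X40.158 Y139.015
M5
G0 X116.311 Y170.850
M4 S509
G01 X135.087 Y131.611 F1384
G01 X120.617 Y90.588
G01 X81.378 Y71.812
G01 X40.355 Y86.282
G01 X21.579 Y125.521
G01 X36.049 Y166.544
G01 X75.288 Y185.320
G01 X116.311 Y170.850
M5
G0 X0.000 Y0.000

1 u = 1 mm; y_m = 264.370 − y.

[1] `<circle>` circle, #ff00ff→score S509 F1384: (161.118,212.931) → (152.323,240.000) → (129.296,256.730) → (100.834,256.730) → (77.807,240.000) → (69.012,212.931) → (77.807,185.862) → (100.834,169.132) → (129.296,169.132) → (152.323,185.862) → (161.118,212.931) (closed)

[2] `<path>` open polyline, #ff00ff→score S509 F1384: (42.109,220.475) → (6.421,33.779) → (162.438,119.500) → (98.827,107.783) → (40.158,139.015)

[3] `<path>` regular polygon, #ff00ff→score S509 F1384: (116.311,170.850) → (135.087,131.611) → (120.617,90.588) → (81.378,71.812) → (40.355,86.282) → (21.579,125.521) → (36.049,166.544) → (75.288,185.320) → (116.311,170.850) (closed)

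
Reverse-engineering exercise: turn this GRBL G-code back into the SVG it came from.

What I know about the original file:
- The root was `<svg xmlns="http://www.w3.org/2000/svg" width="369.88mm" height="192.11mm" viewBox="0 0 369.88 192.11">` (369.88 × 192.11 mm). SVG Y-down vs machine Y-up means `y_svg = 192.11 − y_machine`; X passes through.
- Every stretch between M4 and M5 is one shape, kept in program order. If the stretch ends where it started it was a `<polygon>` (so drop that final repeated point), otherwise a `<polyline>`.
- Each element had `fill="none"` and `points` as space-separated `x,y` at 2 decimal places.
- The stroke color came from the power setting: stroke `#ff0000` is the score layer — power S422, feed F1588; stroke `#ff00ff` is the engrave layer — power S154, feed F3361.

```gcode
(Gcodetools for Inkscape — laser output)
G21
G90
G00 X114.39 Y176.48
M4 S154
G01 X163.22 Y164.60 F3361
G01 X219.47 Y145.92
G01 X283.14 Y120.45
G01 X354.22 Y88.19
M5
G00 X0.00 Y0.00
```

<svg xmlns="http://www.w3.org/2000/svg" width="369.88mm" height="192.11mm" viewBox="0 0 369.88 192.11">
  <polyline points="114.39,15.63 163.22,27.51 219.47,46.19 283.14,71.66 354.22,103.92" fill="none" stroke="#ff00ff"/>
</svg>

Each laser-on run becomes one SVG element. Flip Y back into SVG space with y_svg = 192.11 − y_machine. Every run uses S154, so all elements get stroke `#ff00ff` (engrave).

Run 1: The run is open, so emit a `<polyline>` with points (Y-flipped): 114.39,15.63 163.22,27.51 219.47,46.19 283.14,71.66 354.22,103.92.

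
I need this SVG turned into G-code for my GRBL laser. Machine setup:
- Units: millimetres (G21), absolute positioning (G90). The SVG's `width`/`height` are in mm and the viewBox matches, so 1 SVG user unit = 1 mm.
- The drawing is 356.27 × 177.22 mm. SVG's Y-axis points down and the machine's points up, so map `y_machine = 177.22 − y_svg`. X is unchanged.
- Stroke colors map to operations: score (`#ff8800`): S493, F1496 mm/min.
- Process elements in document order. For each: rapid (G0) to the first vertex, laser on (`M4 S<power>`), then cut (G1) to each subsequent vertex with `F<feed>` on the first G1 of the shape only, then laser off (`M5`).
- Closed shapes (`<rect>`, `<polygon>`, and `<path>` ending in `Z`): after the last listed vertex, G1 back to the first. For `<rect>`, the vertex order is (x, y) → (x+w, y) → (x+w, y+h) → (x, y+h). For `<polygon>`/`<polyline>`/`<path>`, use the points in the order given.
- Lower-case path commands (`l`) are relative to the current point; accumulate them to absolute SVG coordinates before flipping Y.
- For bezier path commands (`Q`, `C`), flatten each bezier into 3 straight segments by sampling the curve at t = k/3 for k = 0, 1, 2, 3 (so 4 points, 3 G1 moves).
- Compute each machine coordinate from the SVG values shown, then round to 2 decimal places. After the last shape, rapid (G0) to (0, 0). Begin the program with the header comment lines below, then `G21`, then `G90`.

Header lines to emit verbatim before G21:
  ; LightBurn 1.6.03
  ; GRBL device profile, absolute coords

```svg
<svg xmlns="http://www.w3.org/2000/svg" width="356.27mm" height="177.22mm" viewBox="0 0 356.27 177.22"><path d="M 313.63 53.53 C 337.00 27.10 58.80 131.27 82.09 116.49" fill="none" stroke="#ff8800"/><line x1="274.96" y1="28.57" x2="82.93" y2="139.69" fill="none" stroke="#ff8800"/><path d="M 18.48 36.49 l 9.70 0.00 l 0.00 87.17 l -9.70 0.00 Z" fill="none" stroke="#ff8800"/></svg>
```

; LightBurn 1.6.03
; GRBL device profile, absolute coords
G21
G90
G0 X313.63 Y123.69
M4 S493
G1 X258.81 Y115.83 F1496
G1 X136.96 Y76.36
G1 X82.09 Y60.73
M5
G0 X274.96 Y148.65
M4 S493
G1 X82.93 Y37.53 F1496
M5
G0 X18.48 Y140.73
M4 S493
G1 X28.18 Y140.73 F1496
G1 X28.18 Y53.56
G1 X18.48 Y53.56
G1 X18.48 Y140.73
M5
G0 X0.00 Y0.00

Since the viewBox matches the mm dimensions, user units are millimetres directly. The only transform is the Y-flip y_m = 177.22 − y_svg.

Shape 1 is a cubic bezier drawn with `<path>`. Its stroke #ff8800 means score at S493, F1496. After flipping Y the toolpath is (313.63,123.69) → (258.81,115.83) → (136.96,76.36) → (82.09,60.73).

Shape 2 is a line segment drawn with `<line>`. Its stroke #ff8800 means score at S493, F1496. After flipping Y the toolpath is (274.96,148.65) → (82.93,37.53).

Shape 3 is a rectangle drawn with `<path>`. Its stroke #ff8800 means score at S493, F1496. After flipping Y the toolpath is (18.48,140.73) → (28.18,140.73) → (28.18,53.56) → (18.48,53.56) → (18.48,140.73), returning to the start.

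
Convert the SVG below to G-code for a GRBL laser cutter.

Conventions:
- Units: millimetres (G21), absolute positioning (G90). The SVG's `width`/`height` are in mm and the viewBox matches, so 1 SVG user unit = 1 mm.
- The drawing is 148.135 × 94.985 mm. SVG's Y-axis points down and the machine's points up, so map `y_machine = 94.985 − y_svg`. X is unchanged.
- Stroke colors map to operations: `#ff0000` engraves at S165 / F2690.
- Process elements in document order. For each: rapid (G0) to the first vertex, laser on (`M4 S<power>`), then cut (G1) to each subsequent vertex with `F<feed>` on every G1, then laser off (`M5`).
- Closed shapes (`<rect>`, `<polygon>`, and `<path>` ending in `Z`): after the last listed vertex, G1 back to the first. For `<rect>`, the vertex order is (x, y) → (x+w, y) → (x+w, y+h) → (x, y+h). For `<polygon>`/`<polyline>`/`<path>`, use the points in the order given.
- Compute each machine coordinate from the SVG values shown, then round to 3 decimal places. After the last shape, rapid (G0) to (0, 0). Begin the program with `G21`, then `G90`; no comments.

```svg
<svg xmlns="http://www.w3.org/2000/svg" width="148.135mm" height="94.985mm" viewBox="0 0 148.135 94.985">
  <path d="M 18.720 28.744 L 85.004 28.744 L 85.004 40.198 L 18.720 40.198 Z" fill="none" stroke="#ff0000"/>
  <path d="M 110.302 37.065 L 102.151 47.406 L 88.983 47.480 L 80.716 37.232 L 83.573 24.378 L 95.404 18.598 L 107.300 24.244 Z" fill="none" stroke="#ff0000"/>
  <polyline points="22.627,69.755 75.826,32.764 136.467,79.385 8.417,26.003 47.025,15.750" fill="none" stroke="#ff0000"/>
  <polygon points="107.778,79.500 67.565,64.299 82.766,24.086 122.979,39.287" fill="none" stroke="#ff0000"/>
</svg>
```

G21
G90
G0 X18.720 Y66.241
M4 S165
G1 X85.004 Y66.241 F2690
G1 X85.004 Y54.787 F2690
G1 X18.720 Y54.787 F2690
G1 X18.720 Y66.241 F2690
M5
G0 X110.302 Y57.920
M4 S165
G1 X102.151 Y47.579 F2690
G1 X88.983 Y47.505 F2690
G1 X80.716 Y57.753 F2690
G1 X83.573 Y70.607 F2690
G1 X95.404 Y76.387 F2690
G1 X107.300 Y70.741 F2690
G1 X110.302 Y57.920 F2690
M5
G0 X22.627 Y25.230
M4 S165
G1 X75.826 Y62.221 F2690
G1 X136.467 Y15.600 F2690
G1 X8.417 Y68.982 F2690
G1 X47.025 Y79.235 F2690
M5
G0 X107.778 Y15.485
M4 S165
G1 X67.565 Y30.686 F2690
G1 X82.766 Y70.899 F2690
G1 X122.979 Y55.698 F2690
G1 X107.778 Y15.485 F2690
M5
G0 X0.000 Y0.000

1 u = 1 mm; y_m = 94.985 − y.

[1] `<path>` rectangle, #ff0000→engrave S165 F2690: (18.720,66.241) → (85.004,66.241) → (85.004,54.787) → (18.720,54.787) → (18.720,66.241) (closed)

[2] `<path>` regular polygon, #ff0000→engrave S165 F2690: (110.302,57.920) → (102.151,47.579) → (88.983,47.505) → (80.716,57.753) → (83.573,70.607) → (95.404,76.387) → (107.300,70.741) → (110.302,57.920) (closed)

[3] `<polyline>` open polyline, #ff0000→engrave S165 F2690: (22.627,25.230) → (75.826,62.221) → (136.467,15.600) → (8.417,68.982) → (47.025,79.235)

[4] `<polygon>` regular polygon, #ff0000→engrave S165 F2690: (107.778,15.485) → (67.565,30.686) → (82.766,70.899) → (122.979,55.698) → (107.778,15.485) (closed)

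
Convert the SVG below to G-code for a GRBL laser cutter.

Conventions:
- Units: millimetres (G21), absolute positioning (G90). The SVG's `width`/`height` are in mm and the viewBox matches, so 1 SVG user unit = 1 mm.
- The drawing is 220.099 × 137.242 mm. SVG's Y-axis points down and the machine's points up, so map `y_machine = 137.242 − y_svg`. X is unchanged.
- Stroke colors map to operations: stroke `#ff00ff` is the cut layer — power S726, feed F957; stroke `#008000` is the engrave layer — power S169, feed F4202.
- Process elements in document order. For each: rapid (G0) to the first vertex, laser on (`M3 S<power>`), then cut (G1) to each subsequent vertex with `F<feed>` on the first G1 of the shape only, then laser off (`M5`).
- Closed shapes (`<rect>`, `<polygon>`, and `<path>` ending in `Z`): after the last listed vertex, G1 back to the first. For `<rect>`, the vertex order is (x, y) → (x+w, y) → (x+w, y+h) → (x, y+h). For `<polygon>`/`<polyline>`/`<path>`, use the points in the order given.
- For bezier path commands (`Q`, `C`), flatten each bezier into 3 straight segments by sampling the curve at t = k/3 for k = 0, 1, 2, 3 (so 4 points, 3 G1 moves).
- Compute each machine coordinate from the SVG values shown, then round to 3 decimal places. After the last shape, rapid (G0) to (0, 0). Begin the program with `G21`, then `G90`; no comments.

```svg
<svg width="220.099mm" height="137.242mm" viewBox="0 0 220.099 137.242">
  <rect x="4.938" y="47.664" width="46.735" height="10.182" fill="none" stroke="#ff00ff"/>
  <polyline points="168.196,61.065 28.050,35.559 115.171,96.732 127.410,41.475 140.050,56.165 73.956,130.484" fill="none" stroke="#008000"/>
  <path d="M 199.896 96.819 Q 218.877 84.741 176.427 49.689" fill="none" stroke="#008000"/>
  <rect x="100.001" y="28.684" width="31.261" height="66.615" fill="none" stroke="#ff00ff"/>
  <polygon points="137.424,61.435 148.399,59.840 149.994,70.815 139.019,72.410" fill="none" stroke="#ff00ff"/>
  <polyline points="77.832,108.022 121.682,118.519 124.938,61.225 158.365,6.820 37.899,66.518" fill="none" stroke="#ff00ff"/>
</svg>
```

viewBox `0 0 220.099 137.242` with mm width/height → 1 unit = 1 mm. Flip: y_m = 137.242 − y_svg.

**Shape 1** — `<rect>` rectangle, stroke `#ff00ff` → cut (S726, F957). Machine vertices: (4.938,89.578) → (51.673,89.578) → (51.673,79.396) → (4.938,79.396) → (4.938,89.578). Closed: final G1 returns to the first vertex.

**Shape 2** — `<polyline>` open polyline, stroke `#008000` → engrave (S169, F4202). Machine vertices: (168.196,76.177) → (28.050,101.683) → (115.171,40.510) → (127.410,95.767) → (140.050,81.077) → (73.956,6.758). Open path.

**Shape 3** — `<path>` quadratic bezier, stroke `#008000` → engrave (S169, F4202). Control points (SVG): P0=(199.896,96.819), P1=(218.877,84.741), P2=(176.427,49.689); sampled at t=k/3. Machine vertices: (199.896,40.423) → (205.724,51.028) → (197.901,66.738) → (176.427,87.553). Open path.

**Shape 4** — `<rect>` rectangle, stroke `#ff00ff` → cut (S726, F957). Machine vertices: (100.001,108.558) → (131.262,108.558) → (131.262,41.943) → (100.001,41.943) → (100.001,108.558). Closed: final G1 returns to the first vertex.

**Shape 5** — `<polygon>` regular polygon, stroke `#ff00ff` → cut (S726, F957). Machine vertices: (137.424,75.807) → (148.399,77.402) → (149.994,66.427) → (139.019,64.832) → (137.424,75.807). Closed: final G1 returns to the first vertex.

**Shape 6** — `<polyline>` open polyline, stroke `#ff00ff` → cut (S726, F957). Machine vertices: (77.832,29.220) → (121.682,18.723) → (124.938,76.017) → (158.365,130.422) → (37.899,70.724). Open path.

G21
G90
G0 X4.938 Y89.578
M3 S726
G1 X51.673 Y89.578 F957
G1 X51.673 Y79.396
G1 X4.938 Y79.396
G1 X4.938 Y89.578
M5
G0 X168.196 Y76.177
M3 S169
G1 X28.050 Y101.683 F4202
G1 X115.171 Y40.510
G1 X127.410 Y95.767
G1 X140.050 Y81.077
G1 X73.956 Y6.758
M5
G0 X199.896 Y40.423
M3 S169
G1 X205.724 Y51.028 F4202
G1 X197.901 Y66.738
G1 X176.427 Y87.553
M5
G0 X100.001 Y108.558
M3 S726
G1 X131.262 Y108.558 F957
G1 X131.262 Y41.943
G1 X100.001 Y41.943
G1 X100.001 Y108.558
M5
G0 X137.424 Y75.807
M3 S726
G1 X148.399 Y77.402 F957
G1 X149.994 Y66.427
G1 X139.019 Y64.832
G1 X137.424 Y75.807
M5
G0 X77.832 Y29.220
M3 S726
G1 X121.682 Y18.723 F957
G1 X124.938 Y76.017
G1 X158.365 Y130.422
G1 X37.899 Y70.724
M5
G0 X0.000 Y0.000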